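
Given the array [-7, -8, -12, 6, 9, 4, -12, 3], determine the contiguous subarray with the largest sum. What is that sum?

Using Kadane's algorithm on [-7, -8, -12, 6, 9, 4, -12, 3]:

Scanning through the array:
Position 1 (value -8): max_ending_here = -8, max_so_far = -7
Position 2 (value -12): max_ending_here = -12, max_so_far = -7
Position 3 (value 6): max_ending_here = 6, max_so_far = 6
Position 4 (value 9): max_ending_here = 15, max_so_far = 15
Position 5 (value 4): max_ending_here = 19, max_so_far = 19
Position 6 (value -12): max_ending_here = 7, max_so_far = 19
Position 7 (value 3): max_ending_here = 10, max_so_far = 19

Maximum subarray: [6, 9, 4]
Maximum sum: 19

The maximum subarray is [6, 9, 4] with sum 19. This subarray runs from index 3 to index 5.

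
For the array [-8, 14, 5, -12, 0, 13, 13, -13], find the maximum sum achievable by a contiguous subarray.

Using Kadane's algorithm on [-8, 14, 5, -12, 0, 13, 13, -13]:

Scanning through the array:
Position 1 (value 14): max_ending_here = 14, max_so_far = 14
Position 2 (value 5): max_ending_here = 19, max_so_far = 19
Position 3 (value -12): max_ending_here = 7, max_so_far = 19
Position 4 (value 0): max_ending_here = 7, max_so_far = 19
Position 5 (value 13): max_ending_here = 20, max_so_far = 20
Position 6 (value 13): max_ending_here = 33, max_so_far = 33
Position 7 (value -13): max_ending_here = 20, max_so_far = 33

Maximum subarray: [14, 5, -12, 0, 13, 13]
Maximum sum: 33

The maximum subarray is [14, 5, -12, 0, 13, 13] with sum 33. This subarray runs from index 1 to index 6.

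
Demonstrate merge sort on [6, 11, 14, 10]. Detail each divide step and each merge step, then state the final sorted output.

Merge sort trace:

Split: [6, 11, 14, 10] -> [6, 11] and [14, 10]
  Split: [6, 11] -> [6] and [11]
  Merge: [6] + [11] -> [6, 11]
  Split: [14, 10] -> [14] and [10]
  Merge: [14] + [10] -> [10, 14]
Merge: [6, 11] + [10, 14] -> [6, 10, 11, 14]

Final sorted array: [6, 10, 11, 14]

The merge sort proceeds by recursively splitting the array and merging sorted halves.
After all merges, the sorted array is [6, 10, 11, 14].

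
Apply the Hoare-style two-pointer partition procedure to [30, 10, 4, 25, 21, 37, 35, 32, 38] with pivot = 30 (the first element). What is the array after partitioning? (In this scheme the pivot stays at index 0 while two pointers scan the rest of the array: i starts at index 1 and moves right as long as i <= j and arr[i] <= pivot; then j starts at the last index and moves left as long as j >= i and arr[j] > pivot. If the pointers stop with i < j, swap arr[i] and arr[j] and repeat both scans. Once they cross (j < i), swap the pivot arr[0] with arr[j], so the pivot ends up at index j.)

Hoare-style two-pointer partition with pivot = 30:

Initial array: [30, 10, 4, 25, 21, 37, 35, 32, 38]

Pointers start at i = 1, j = 8.
i ends at 5, j ends at 4: the pointers have crossed (j < i), so scanning stops.

Swap pivot arr[0] with arr[4] to place pivot at position 4: [21, 10, 4, 25, 30, 37, 35, 32, 38]
Pivot position: 4

After partitioning with pivot 30, the array becomes [21, 10, 4, 25, 30, 37, 35, 32, 38]. The pivot is placed at index 4. All elements to the left of the pivot are <= 30, and all elements to the right are > 30.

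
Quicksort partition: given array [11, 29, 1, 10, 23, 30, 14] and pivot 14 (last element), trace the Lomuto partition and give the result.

Lomuto partition with pivot = 14:

Initial array: [11, 29, 1, 10, 23, 30, 14]

arr[0]=11 <= 14: swap with position 0, array becomes [11, 29, 1, 10, 23, 30, 14]
arr[1]=29 > 14: no swap
arr[2]=1 <= 14: swap with position 1, array becomes [11, 1, 29, 10, 23, 30, 14]
arr[3]=10 <= 14: swap with position 2, array becomes [11, 1, 10, 29, 23, 30, 14]
arr[4]=23 > 14: no swap
arr[5]=30 > 14: no swap

Place pivot at position 3: [11, 1, 10, 14, 23, 30, 29]
Pivot position: 3

After partitioning with pivot 14, the array becomes [11, 1, 10, 14, 23, 30, 29]. The pivot is placed at index 3. All elements to the left of the pivot are <= 14, and all elements to the right are > 14.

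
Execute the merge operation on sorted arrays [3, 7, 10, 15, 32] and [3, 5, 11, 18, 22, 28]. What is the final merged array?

Merging process:

Compare 3 vs 3: take 3 from left. Merged: [3]
Compare 7 vs 3: take 3 from right. Merged: [3, 3]
Compare 7 vs 5: take 5 from right. Merged: [3, 3, 5]
Compare 7 vs 11: take 7 from left. Merged: [3, 3, 5, 7]
Compare 10 vs 11: take 10 from left. Merged: [3, 3, 5, 7, 10]
Compare 15 vs 11: take 11 from right. Merged: [3, 3, 5, 7, 10, 11]
Compare 15 vs 18: take 15 from left. Merged: [3, 3, 5, 7, 10, 11, 15]
Compare 32 vs 18: take 18 from right. Merged: [3, 3, 5, 7, 10, 11, 15, 18]
Compare 32 vs 22: take 22 from right. Merged: [3, 3, 5, 7, 10, 11, 15, 18, 22]
Compare 32 vs 28: take 28 from right. Merged: [3, 3, 5, 7, 10, 11, 15, 18, 22, 28]
Append remaining from left: [32]. Merged: [3, 3, 5, 7, 10, 11, 15, 18, 22, 28, 32]

Final merged array: [3, 3, 5, 7, 10, 11, 15, 18, 22, 28, 32]
Total comparisons: 10

The merged array is [3, 3, 5, 7, 10, 11, 15, 18, 22, 28, 32], requiring 10 comparisons. The merge step runs in O(n) time where n is the total number of elements.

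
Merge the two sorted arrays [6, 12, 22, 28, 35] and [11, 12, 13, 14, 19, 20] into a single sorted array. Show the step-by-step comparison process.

Merging process:

Compare 6 vs 11: take 6 from left. Merged: [6]
Compare 12 vs 11: take 11 from right. Merged: [6, 11]
Compare 12 vs 12: take 12 from left. Merged: [6, 11, 12]
Compare 22 vs 12: take 12 from right. Merged: [6, 11, 12, 12]
Compare 22 vs 13: take 13 from right. Merged: [6, 11, 12, 12, 13]
Compare 22 vs 14: take 14 from right. Merged: [6, 11, 12, 12, 13, 14]
Compare 22 vs 19: take 19 from right. Merged: [6, 11, 12, 12, 13, 14, 19]
Compare 22 vs 20: take 20 from right. Merged: [6, 11, 12, 12, 13, 14, 19, 20]
Append remaining from left: [22, 28, 35]. Merged: [6, 11, 12, 12, 13, 14, 19, 20, 22, 28, 35]

Final merged array: [6, 11, 12, 12, 13, 14, 19, 20, 22, 28, 35]
Total comparisons: 8

The merged array is [6, 11, 12, 12, 13, 14, 19, 20, 22, 28, 35], requiring 8 comparisons. The merge step runs in O(n) time where n is the total number of elements.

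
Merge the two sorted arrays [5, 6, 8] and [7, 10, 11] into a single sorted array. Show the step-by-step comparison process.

Merging process:

Compare 5 vs 7: take 5 from left. Merged: [5]
Compare 6 vs 7: take 6 from left. Merged: [5, 6]
Compare 8 vs 7: take 7 from right. Merged: [5, 6, 7]
Compare 8 vs 10: take 8 from left. Merged: [5, 6, 7, 8]
Append remaining from right: [10, 11]. Merged: [5, 6, 7, 8, 10, 11]

Final merged array: [5, 6, 7, 8, 10, 11]
Total comparisons: 4

The merged array is [5, 6, 7, 8, 10, 11], requiring 4 comparisons. The merge step runs in O(n) time where n is the total number of elements.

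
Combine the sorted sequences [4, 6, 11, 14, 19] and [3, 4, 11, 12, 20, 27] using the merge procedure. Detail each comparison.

Merging process:

Compare 4 vs 3: take 3 from right. Merged: [3]
Compare 4 vs 4: take 4 from left. Merged: [3, 4]
Compare 6 vs 4: take 4 from right. Merged: [3, 4, 4]
Compare 6 vs 11: take 6 from left. Merged: [3, 4, 4, 6]
Compare 11 vs 11: take 11 from left. Merged: [3, 4, 4, 6, 11]
Compare 14 vs 11: take 11 from right. Merged: [3, 4, 4, 6, 11, 11]
Compare 14 vs 12: take 12 from right. Merged: [3, 4, 4, 6, 11, 11, 12]
Compare 14 vs 20: take 14 from left. Merged: [3, 4, 4, 6, 11, 11, 12, 14]
Compare 19 vs 20: take 19 from left. Merged: [3, 4, 4, 6, 11, 11, 12, 14, 19]
Append remaining from right: [20, 27]. Merged: [3, 4, 4, 6, 11, 11, 12, 14, 19, 20, 27]

Final merged array: [3, 4, 4, 6, 11, 11, 12, 14, 19, 20, 27]
Total comparisons: 9

The merged array is [3, 4, 4, 6, 11, 11, 12, 14, 19, 20, 27], requiring 9 comparisons. The merge step runs in O(n) time where n is the total number of elements.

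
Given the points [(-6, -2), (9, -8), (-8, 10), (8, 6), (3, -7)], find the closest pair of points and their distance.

Computing all pairwise distances among 5 points:

d((-6, -2), (9, -8)) = 16.1555
d((-6, -2), (-8, 10)) = 12.1655
d((-6, -2), (8, 6)) = 16.1245
d((-6, -2), (3, -7)) = 10.2956
d((9, -8), (-8, 10)) = 24.7588
d((9, -8), (8, 6)) = 14.0357
d((9, -8), (3, -7)) = 6.0828 <-- minimum
d((-8, 10), (8, 6)) = 16.4924
d((-8, 10), (3, -7)) = 20.2485
d((8, 6), (3, -7)) = 13.9284

Closest pair: (9, -8) and (3, -7) with distance 6.0828

The closest pair is (9, -8) and (3, -7) with Euclidean distance 6.0828. For 5 points, brute-force pairwise comparison is shown above. For large n, the divide-and-conquer algorithm (sort by x, recurse on halves, check the dividing strip) achieves O(n log n).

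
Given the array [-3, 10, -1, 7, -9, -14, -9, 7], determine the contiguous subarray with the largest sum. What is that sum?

Using Kadane's algorithm on [-3, 10, -1, 7, -9, -14, -9, 7]:

Scanning through the array:
Position 1 (value 10): max_ending_here = 10, max_so_far = 10
Position 2 (value -1): max_ending_here = 9, max_so_far = 10
Position 3 (value 7): max_ending_here = 16, max_so_far = 16
Position 4 (value -9): max_ending_here = 7, max_so_far = 16
Position 5 (value -14): max_ending_here = -7, max_so_far = 16
Position 6 (value -9): max_ending_here = -9, max_so_far = 16
Position 7 (value 7): max_ending_here = 7, max_so_far = 16

Maximum subarray: [10, -1, 7]
Maximum sum: 16

The maximum subarray is [10, -1, 7] with sum 16. This subarray runs from index 1 to index 3.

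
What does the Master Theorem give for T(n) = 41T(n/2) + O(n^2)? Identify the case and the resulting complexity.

Master Theorem for T(n) = 41T(n/2) + O(n^2):

a = 41, b = 2, c = 2
log_b(a) = log_2(41) = 5.3576

Case 1: c = 2 < log_2(41) = 5.3576
T(n) = O(n^(log_2 41))

For T(n) = 41T(n/2) + O(n^2): log_2(41) = 5.3576. This is Case 1 of the Master Theorem (c < log_b(a), work dominated by leaves), giving O(n^(log_2 41)).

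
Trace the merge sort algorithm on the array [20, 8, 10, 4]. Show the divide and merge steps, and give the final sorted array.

Merge sort trace:

Split: [20, 8, 10, 4] -> [20, 8] and [10, 4]
  Split: [20, 8] -> [20] and [8]
  Merge: [20] + [8] -> [8, 20]
  Split: [10, 4] -> [10] and [4]
  Merge: [10] + [4] -> [4, 10]
Merge: [8, 20] + [4, 10] -> [4, 8, 10, 20]

Final sorted array: [4, 8, 10, 20]

The merge sort proceeds by recursively splitting the array and merging sorted halves.
After all merges, the sorted array is [4, 8, 10, 20].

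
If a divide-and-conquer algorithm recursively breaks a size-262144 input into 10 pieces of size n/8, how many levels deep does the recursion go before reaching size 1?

For divide and conquer with division factor 8:

Problem sizes at each level:
Level 0: 262144
Level 1: 32768
Level 2: 4096
Level 3: 512
Level 4: 64
Level 5: 8
Level 6: 1

The root is level 0 and the size-1 base case is level 6 (the tree spans levels 0 through 6, i.e. 7 levels counting the root), so the depth is the number of divisions: log_8(262144) = 6

The recursion tree depth is log_8(262144) = 6. At each level, the problem size is divided by 8, so it takes 6 divisions to reduce to a base case of size 1. The algorithm makes 10 recursive calls at each level.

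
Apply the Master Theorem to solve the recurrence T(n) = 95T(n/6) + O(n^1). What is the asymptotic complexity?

Master Theorem for T(n) = 95T(n/6) + O(n^1):

a = 95, b = 6, c = 1
log_b(a) = log_6(95) = 2.5416

Case 1: c = 1 < log_6(95) = 2.5416
T(n) = O(n^(log_6 95))

For T(n) = 95T(n/6) + O(n^1): log_6(95) = 2.5416. This is Case 1 of the Master Theorem (c < log_b(a), work dominated by leaves), giving O(n^(log_6 95)).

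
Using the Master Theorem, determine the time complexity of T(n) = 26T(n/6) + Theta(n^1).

Master Theorem for T(n) = 26T(n/6) + O(n^1):

a = 26, b = 6, c = 1
log_b(a) = log_6(26) = 1.8184

Case 1: c = 1 < log_6(26) = 1.8184
T(n) = O(n^(log_6 26))

For T(n) = 26T(n/6) + O(n^1): log_6(26) = 1.8184. This is Case 1 of the Master Theorem (c < log_b(a), work dominated by leaves), giving O(n^(log_6 26)).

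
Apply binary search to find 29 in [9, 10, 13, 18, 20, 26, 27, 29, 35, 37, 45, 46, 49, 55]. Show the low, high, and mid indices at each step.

Binary search for 29 in [9, 10, 13, 18, 20, 26, 27, 29, 35, 37, 45, 46, 49, 55]:

lo=0, hi=13, mid=6, arr[mid]=27 -> 27 < 29, search right half
lo=7, hi=13, mid=10, arr[mid]=45 -> 45 > 29, search left half
lo=7, hi=9, mid=8, arr[mid]=35 -> 35 > 29, search left half
lo=7, hi=7, mid=7, arr[mid]=29 -> Found target at index 7!

Binary search finds 29 at index 7 after 4 comparisons. The search repeatedly halves the search space by comparing with the middle element.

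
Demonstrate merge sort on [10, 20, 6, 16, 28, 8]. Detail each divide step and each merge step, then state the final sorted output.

Merge sort trace:

Split: [10, 20, 6, 16, 28, 8] -> [10, 20, 6] and [16, 28, 8]
  Split: [10, 20, 6] -> [10] and [20, 6]
    Split: [20, 6] -> [20] and [6]
    Merge: [20] + [6] -> [6, 20]
  Merge: [10] + [6, 20] -> [6, 10, 20]
  Split: [16, 28, 8] -> [16] and [28, 8]
    Split: [28, 8] -> [28] and [8]
    Merge: [28] + [8] -> [8, 28]
  Merge: [16] + [8, 28] -> [8, 16, 28]
Merge: [6, 10, 20] + [8, 16, 28] -> [6, 8, 10, 16, 20, 28]

Final sorted array: [6, 8, 10, 16, 20, 28]

The merge sort proceeds by recursively splitting the array and merging sorted halves.
After all merges, the sorted array is [6, 8, 10, 16, 20, 28].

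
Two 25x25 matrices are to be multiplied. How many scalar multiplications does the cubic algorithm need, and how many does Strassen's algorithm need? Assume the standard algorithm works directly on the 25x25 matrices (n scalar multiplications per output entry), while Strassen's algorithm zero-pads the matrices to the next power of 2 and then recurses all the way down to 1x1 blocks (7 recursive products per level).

Matrix multiplication for 25x25 matrices:

Strassen's algorithm requires power-of-2 dimensions. Pad 25x25 to 32x32 (next power of 2).

Standard algorithm: 25^3 = 15625 multiplications
Strassen's algorithm: 7^(log2(32)) = 7^5 = 16807 multiplications
Difference: 15625 - 16807 = -1182 (Strassen uses MORE here due to padding overhead — for small or just-over-power-of-2 n, padding can outweigh the per-level savings)

Standard: 15625 multiplications (25^3). Strassen: 16807 multiplications (7^5, after padding to 32x32). Strassen reduces 8 recursive multiplications to 7 at each level.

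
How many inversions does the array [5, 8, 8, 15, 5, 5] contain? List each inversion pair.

Finding inversions in [5, 8, 8, 15, 5, 5]:

(1, 4): arr[1]=8 > arr[4]=5
(1, 5): arr[1]=8 > arr[5]=5
(2, 4): arr[2]=8 > arr[4]=5
(2, 5): arr[2]=8 > arr[5]=5
(3, 4): arr[3]=15 > arr[4]=5
(3, 5): arr[3]=15 > arr[5]=5

Total inversions: 6

The array has 6 inversion(s): (1,4), (1,5), (2,4), (2,5), (3,4), (3,5). Each pair (i,j) satisfies i < j and arr[i] > arr[j].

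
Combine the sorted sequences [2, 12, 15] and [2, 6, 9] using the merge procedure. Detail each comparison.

Merging process:

Compare 2 vs 2: take 2 from left. Merged: [2]
Compare 12 vs 2: take 2 from right. Merged: [2, 2]
Compare 12 vs 6: take 6 from right. Merged: [2, 2, 6]
Compare 12 vs 9: take 9 from right. Merged: [2, 2, 6, 9]
Append remaining from left: [12, 15]. Merged: [2, 2, 6, 9, 12, 15]

Final merged array: [2, 2, 6, 9, 12, 15]
Total comparisons: 4

The merged array is [2, 2, 6, 9, 12, 15], requiring 4 comparisons. The merge step runs in O(n) time where n is the total number of elements.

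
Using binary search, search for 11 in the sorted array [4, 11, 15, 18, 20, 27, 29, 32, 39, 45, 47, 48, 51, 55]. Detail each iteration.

Binary search for 11 in [4, 11, 15, 18, 20, 27, 29, 32, 39, 45, 47, 48, 51, 55]:

lo=0, hi=13, mid=6, arr[mid]=29 -> 29 > 11, search left half
lo=0, hi=5, mid=2, arr[mid]=15 -> 15 > 11, search left half
lo=0, hi=1, mid=0, arr[mid]=4 -> 4 < 11, search right half
lo=1, hi=1, mid=1, arr[mid]=11 -> Found target at index 1!

Binary search finds 11 at index 1 after 4 comparisons. The search repeatedly halves the search space by comparing with the middle element.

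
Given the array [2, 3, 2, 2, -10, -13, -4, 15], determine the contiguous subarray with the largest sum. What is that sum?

Using Kadane's algorithm on [2, 3, 2, 2, -10, -13, -4, 15]:

Scanning through the array:
Position 1 (value 3): max_ending_here = 5, max_so_far = 5
Position 2 (value 2): max_ending_here = 7, max_so_far = 7
Position 3 (value 2): max_ending_here = 9, max_so_far = 9
Position 4 (value -10): max_ending_here = -1, max_so_far = 9
Position 5 (value -13): max_ending_here = -13, max_so_far = 9
Position 6 (value -4): max_ending_here = -4, max_so_far = 9
Position 7 (value 15): max_ending_here = 15, max_so_far = 15

Maximum subarray: [15]
Maximum sum: 15

The maximum subarray is [15] with sum 15. This subarray runs from index 7 to index 7.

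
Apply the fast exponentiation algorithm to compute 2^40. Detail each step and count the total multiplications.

Computing 2^40 by squaring (build up from 2^1; each line after the first costs one multiplication):

2^1 = 2
2^2 = (2^1)^2 = 2^2 = 4
2^4 = (2^2)^2 = 4^2 = 16
2^5 = 2 * 2^4 = 2 * 16 = 32
2^10 = (2^5)^2 = 32^2 = 1024
2^20 = (2^10)^2 = 1024^2 = 1048576
2^40 = (2^20)^2 = 1048576^2 = 1099511627776

Result: 1099511627776
Multiplications needed: 6 (6 lines after 2^1)

2^40 = 1099511627776. Using exponentiation by squaring, this requires 6 multiplications. The key idea: if the exponent is even, square the half-power; if odd, multiply by the base once.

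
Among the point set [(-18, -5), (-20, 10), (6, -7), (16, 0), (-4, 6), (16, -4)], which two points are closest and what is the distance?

Computing all pairwise distances among 6 points:

d((-18, -5), (-20, 10)) = 15.1327
d((-18, -5), (6, -7)) = 24.0832
d((-18, -5), (16, 0)) = 34.3657
d((-18, -5), (-4, 6)) = 17.8045
d((-18, -5), (16, -4)) = 34.0147
d((-20, 10), (6, -7)) = 31.0644
d((-20, 10), (16, 0)) = 37.3631
d((-20, 10), (-4, 6)) = 16.4924
d((-20, 10), (16, -4)) = 38.6264
d((6, -7), (16, 0)) = 12.2066
d((6, -7), (-4, 6)) = 16.4012
d((6, -7), (16, -4)) = 10.4403
d((16, 0), (-4, 6)) = 20.8806
d((16, 0), (16, -4)) = 4.0 <-- minimum
d((-4, 6), (16, -4)) = 22.3607

Closest pair: (16, 0) and (16, -4) with distance 4.0

The closest pair is (16, 0) and (16, -4) with Euclidean distance 4.0. For 6 points, brute-force pairwise comparison is shown above. For large n, the divide-and-conquer algorithm (sort by x, recurse on halves, check the dividing strip) achieves O(n log n).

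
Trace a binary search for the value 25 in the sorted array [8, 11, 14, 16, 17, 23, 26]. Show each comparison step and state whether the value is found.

Binary search for 25 in [8, 11, 14, 16, 17, 23, 26]:

lo=0, hi=6, mid=3, arr[mid]=16 -> 16 < 25, search right half
lo=4, hi=6, mid=5, arr[mid]=23 -> 23 < 25, search right half
lo=6, hi=6, mid=6, arr[mid]=26 -> 26 > 25, search left half
lo=6 > hi=5, target 25 not found

Binary search determines that 25 is not in the array after 3 comparisons. The search space was exhausted without finding the target.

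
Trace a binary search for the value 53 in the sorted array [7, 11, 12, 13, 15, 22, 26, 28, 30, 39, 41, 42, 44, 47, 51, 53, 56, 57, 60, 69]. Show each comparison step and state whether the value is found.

Binary search for 53 in [7, 11, 12, 13, 15, 22, 26, 28, 30, 39, 41, 42, 44, 47, 51, 53, 56, 57, 60, 69]:

lo=0, hi=19, mid=9, arr[mid]=39 -> 39 < 53, search right half
lo=10, hi=19, mid=14, arr[mid]=51 -> 51 < 53, search right half
lo=15, hi=19, mid=17, arr[mid]=57 -> 57 > 53, search left half
lo=15, hi=16, mid=15, arr[mid]=53 -> Found target at index 15!

Binary search finds 53 at index 15 after 4 comparisons. The search repeatedly halves the search space by comparing with the middle element.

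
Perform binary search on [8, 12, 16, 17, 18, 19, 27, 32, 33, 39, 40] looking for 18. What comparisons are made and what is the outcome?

Binary search for 18 in [8, 12, 16, 17, 18, 19, 27, 32, 33, 39, 40]:

lo=0, hi=10, mid=5, arr[mid]=19 -> 19 > 18, search left half
lo=0, hi=4, mid=2, arr[mid]=16 -> 16 < 18, search right half
lo=3, hi=4, mid=3, arr[mid]=17 -> 17 < 18, search right half
lo=4, hi=4, mid=4, arr[mid]=18 -> Found target at index 4!

Binary search finds 18 at index 4 after 4 comparisons. The search repeatedly halves the search space by comparing with the middle element.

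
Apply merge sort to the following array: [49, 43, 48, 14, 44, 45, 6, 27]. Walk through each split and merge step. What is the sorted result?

Merge sort trace:

Split: [49, 43, 48, 14, 44, 45, 6, 27] -> [49, 43, 48, 14] and [44, 45, 6, 27]
  Split: [49, 43, 48, 14] -> [49, 43] and [48, 14]
    Split: [49, 43] -> [49] and [43]
    Merge: [49] + [43] -> [43, 49]
    Split: [48, 14] -> [48] and [14]
    Merge: [48] + [14] -> [14, 48]
  Merge: [43, 49] + [14, 48] -> [14, 43, 48, 49]
  Split: [44, 45, 6, 27] -> [44, 45] and [6, 27]
    Split: [44, 45] -> [44] and [45]
    Merge: [44] + [45] -> [44, 45]
    Split: [6, 27] -> [6] and [27]
    Merge: [6] + [27] -> [6, 27]
  Merge: [44, 45] + [6, 27] -> [6, 27, 44, 45]
Merge: [14, 43, 48, 49] + [6, 27, 44, 45] -> [6, 14, 27, 43, 44, 45, 48, 49]

Final sorted array: [6, 14, 27, 43, 44, 45, 48, 49]

The merge sort proceeds by recursively splitting the array and merging sorted halves.
After all merges, the sorted array is [6, 14, 27, 43, 44, 45, 48, 49].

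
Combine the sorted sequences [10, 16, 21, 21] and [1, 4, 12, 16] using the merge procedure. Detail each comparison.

Merging process:

Compare 10 vs 1: take 1 from right. Merged: [1]
Compare 10 vs 4: take 4 from right. Merged: [1, 4]
Compare 10 vs 12: take 10 from left. Merged: [1, 4, 10]
Compare 16 vs 12: take 12 from right. Merged: [1, 4, 10, 12]
Compare 16 vs 16: take 16 from left. Merged: [1, 4, 10, 12, 16]
Compare 21 vs 16: take 16 from right. Merged: [1, 4, 10, 12, 16, 16]
Append remaining from left: [21, 21]. Merged: [1, 4, 10, 12, 16, 16, 21, 21]

Final merged array: [1, 4, 10, 12, 16, 16, 21, 21]
Total comparisons: 6

The merged array is [1, 4, 10, 12, 16, 16, 21, 21], requiring 6 comparisons. The merge step runs in O(n) time where n is the total number of elements.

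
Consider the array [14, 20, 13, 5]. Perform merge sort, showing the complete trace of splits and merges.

Merge sort trace:

Split: [14, 20, 13, 5] -> [14, 20] and [13, 5]
  Split: [14, 20] -> [14] and [20]
  Merge: [14] + [20] -> [14, 20]
  Split: [13, 5] -> [13] and [5]
  Merge: [13] + [5] -> [5, 13]
Merge: [14, 20] + [5, 13] -> [5, 13, 14, 20]

Final sorted array: [5, 13, 14, 20]

The merge sort proceeds by recursively splitting the array and merging sorted halves.
After all merges, the sorted array is [5, 13, 14, 20].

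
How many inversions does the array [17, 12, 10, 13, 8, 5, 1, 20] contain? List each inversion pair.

Finding inversions in [17, 12, 10, 13, 8, 5, 1, 20]:

(0, 1): arr[0]=17 > arr[1]=12
(0, 2): arr[0]=17 > arr[2]=10
(0, 3): arr[0]=17 > arr[3]=13
(0, 4): arr[0]=17 > arr[4]=8
(0, 5): arr[0]=17 > arr[5]=5
(0, 6): arr[0]=17 > arr[6]=1
(1, 2): arr[1]=12 > arr[2]=10
(1, 4): arr[1]=12 > arr[4]=8
(1, 5): arr[1]=12 > arr[5]=5
(1, 6): arr[1]=12 > arr[6]=1
(2, 4): arr[2]=10 > arr[4]=8
(2, 5): arr[2]=10 > arr[5]=5
(2, 6): arr[2]=10 > arr[6]=1
(3, 4): arr[3]=13 > arr[4]=8
(3, 5): arr[3]=13 > arr[5]=5
(3, 6): arr[3]=13 > arr[6]=1
(4, 5): arr[4]=8 > arr[5]=5
(4, 6): arr[4]=8 > arr[6]=1
(5, 6): arr[5]=5 > arr[6]=1

Total inversions: 19

The array has 19 inversion(s): (0,1), (0,2), (0,3), (0,4), (0,5), (0,6), (1,2), (1,4), (1,5), (1,6), (2,4), (2,5), (2,6), (3,4), (3,5), (3,6), (4,5), (4,6), (5,6). Each pair (i,j) satisfies i < j and arr[i] > arr[j].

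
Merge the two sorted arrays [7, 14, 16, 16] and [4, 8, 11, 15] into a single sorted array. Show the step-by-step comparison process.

Merging process:

Compare 7 vs 4: take 4 from right. Merged: [4]
Compare 7 vs 8: take 7 from left. Merged: [4, 7]
Compare 14 vs 8: take 8 from right. Merged: [4, 7, 8]
Compare 14 vs 11: take 11 from right. Merged: [4, 7, 8, 11]
Compare 14 vs 15: take 14 from left. Merged: [4, 7, 8, 11, 14]
Compare 16 vs 15: take 15 from right. Merged: [4, 7, 8, 11, 14, 15]
Append remaining from left: [16, 16]. Merged: [4, 7, 8, 11, 14, 15, 16, 16]

Final merged array: [4, 7, 8, 11, 14, 15, 16, 16]
Total comparisons: 6

The merged array is [4, 7, 8, 11, 14, 15, 16, 16], requiring 6 comparisons. The merge step runs in O(n) time where n is the total number of elements.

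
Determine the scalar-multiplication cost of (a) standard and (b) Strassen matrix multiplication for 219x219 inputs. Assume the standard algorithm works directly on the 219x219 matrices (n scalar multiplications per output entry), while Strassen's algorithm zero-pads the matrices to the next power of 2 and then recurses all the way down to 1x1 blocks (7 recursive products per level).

Matrix multiplication for 219x219 matrices:

Strassen's algorithm requires power-of-2 dimensions. Pad 219x219 to 256x256 (next power of 2).

Standard algorithm: 219^3 = 10503459 multiplications
Strassen's algorithm: 7^(log2(256)) = 7^8 = 5764801 multiplications
Savings: 10503459 - 5764801 = 4738658 multiplications

Standard: 10503459 multiplications (219^3). Strassen: 5764801 multiplications (7^8, after padding to 256x256). Strassen reduces 8 recursive multiplications to 7 at each level.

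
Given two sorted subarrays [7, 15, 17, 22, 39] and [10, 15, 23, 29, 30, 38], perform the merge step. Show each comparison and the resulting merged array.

Merging process:

Compare 7 vs 10: take 7 from left. Merged: [7]
Compare 15 vs 10: take 10 from right. Merged: [7, 10]
Compare 15 vs 15: take 15 from left. Merged: [7, 10, 15]
Compare 17 vs 15: take 15 from right. Merged: [7, 10, 15, 15]
Compare 17 vs 23: take 17 from left. Merged: [7, 10, 15, 15, 17]
Compare 22 vs 23: take 22 from left. Merged: [7, 10, 15, 15, 17, 22]
Compare 39 vs 23: take 23 from right. Merged: [7, 10, 15, 15, 17, 22, 23]
Compare 39 vs 29: take 29 from right. Merged: [7, 10, 15, 15, 17, 22, 23, 29]
Compare 39 vs 30: take 30 from right. Merged: [7, 10, 15, 15, 17, 22, 23, 29, 30]
Compare 39 vs 38: take 38 from right. Merged: [7, 10, 15, 15, 17, 22, 23, 29, 30, 38]
Append remaining from left: [39]. Merged: [7, 10, 15, 15, 17, 22, 23, 29, 30, 38, 39]

Final merged array: [7, 10, 15, 15, 17, 22, 23, 29, 30, 38, 39]
Total comparisons: 10

The merged array is [7, 10, 15, 15, 17, 22, 23, 29, 30, 38, 39], requiring 10 comparisons. The merge step runs in O(n) time where n is the total number of elements.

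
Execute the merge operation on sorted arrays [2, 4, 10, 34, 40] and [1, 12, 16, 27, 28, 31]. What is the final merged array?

Merging process:

Compare 2 vs 1: take 1 from right. Merged: [1]
Compare 2 vs 12: take 2 from left. Merged: [1, 2]
Compare 4 vs 12: take 4 from left. Merged: [1, 2, 4]
Compare 10 vs 12: take 10 from left. Merged: [1, 2, 4, 10]
Compare 34 vs 12: take 12 from right. Merged: [1, 2, 4, 10, 12]
Compare 34 vs 16: take 16 from right. Merged: [1, 2, 4, 10, 12, 16]
Compare 34 vs 27: take 27 from right. Merged: [1, 2, 4, 10, 12, 16, 27]
Compare 34 vs 28: take 28 from right. Merged: [1, 2, 4, 10, 12, 16, 27, 28]
Compare 34 vs 31: take 31 from right. Merged: [1, 2, 4, 10, 12, 16, 27, 28, 31]
Append remaining from left: [34, 40]. Merged: [1, 2, 4, 10, 12, 16, 27, 28, 31, 34, 40]

Final merged array: [1, 2, 4, 10, 12, 16, 27, 28, 31, 34, 40]
Total comparisons: 9

The merged array is [1, 2, 4, 10, 12, 16, 27, 28, 31, 34, 40], requiring 9 comparisons. The merge step runs in O(n) time where n is the total number of elements.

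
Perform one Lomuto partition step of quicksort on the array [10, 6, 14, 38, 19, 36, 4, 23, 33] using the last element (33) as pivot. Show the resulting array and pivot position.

Lomuto partition with pivot = 33:

Initial array: [10, 6, 14, 38, 19, 36, 4, 23, 33]

arr[0]=10 <= 33: swap with position 0, array becomes [10, 6, 14, 38, 19, 36, 4, 23, 33]
arr[1]=6 <= 33: swap with position 1, array becomes [10, 6, 14, 38, 19, 36, 4, 23, 33]
arr[2]=14 <= 33: swap with position 2, array becomes [10, 6, 14, 38, 19, 36, 4, 23, 33]
arr[3]=38 > 33: no swap
arr[4]=19 <= 33: swap with position 3, array becomes [10, 6, 14, 19, 38, 36, 4, 23, 33]
arr[5]=36 > 33: no swap
arr[6]=4 <= 33: swap with position 4, array becomes [10, 6, 14, 19, 4, 36, 38, 23, 33]
arr[7]=23 <= 33: swap with position 5, array becomes [10, 6, 14, 19, 4, 23, 38, 36, 33]

Place pivot at position 6: [10, 6, 14, 19, 4, 23, 33, 36, 38]
Pivot position: 6

After partitioning with pivot 33, the array becomes [10, 6, 14, 19, 4, 23, 33, 36, 38]. The pivot is placed at index 6. All elements to the left of the pivot are <= 33, and all elements to the right are > 33.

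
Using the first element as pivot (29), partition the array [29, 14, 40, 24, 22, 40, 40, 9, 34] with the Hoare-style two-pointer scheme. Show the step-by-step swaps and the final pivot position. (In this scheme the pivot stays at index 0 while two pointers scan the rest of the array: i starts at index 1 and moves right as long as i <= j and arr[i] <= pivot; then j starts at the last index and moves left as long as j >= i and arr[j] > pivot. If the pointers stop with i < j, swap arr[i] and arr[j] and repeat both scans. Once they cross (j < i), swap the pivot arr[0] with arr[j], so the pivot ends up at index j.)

Hoare-style two-pointer partition with pivot = 29:

Initial array: [29, 14, 40, 24, 22, 40, 40, 9, 34]

Pointers start at i = 1, j = 8.
i stops at index 2 (arr[2]=40 > 29), j stops at index 7 (arr[7]=9 <= 29): swap arr[2] and arr[7], array becomes [29, 14, 9, 24, 22, 40, 40, 40, 34]
i ends at 5, j ends at 4: the pointers have crossed (j < i), so scanning stops.

Swap pivot arr[0] with arr[4] to place pivot at position 4: [22, 14, 9, 24, 29, 40, 40, 40, 34]
Pivot position: 4

After partitioning with pivot 29, the array becomes [22, 14, 9, 24, 29, 40, 40, 40, 34]. The pivot is placed at index 4. All elements to the left of the pivot are <= 29, and all elements to the right are > 29.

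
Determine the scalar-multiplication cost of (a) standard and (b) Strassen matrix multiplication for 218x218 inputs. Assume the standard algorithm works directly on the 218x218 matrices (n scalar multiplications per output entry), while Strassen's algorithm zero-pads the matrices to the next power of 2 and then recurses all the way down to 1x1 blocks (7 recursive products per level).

Matrix multiplication for 218x218 matrices:

Strassen's algorithm requires power-of-2 dimensions. Pad 218x218 to 256x256 (next power of 2).

Standard algorithm: 218^3 = 10360232 multiplications
Strassen's algorithm: 7^(log2(256)) = 7^8 = 5764801 multiplications
Savings: 10360232 - 5764801 = 4595431 multiplications

Standard: 10360232 multiplications (218^3). Strassen: 5764801 multiplications (7^8, after padding to 256x256). Strassen reduces 8 recursive multiplications to 7 at each level.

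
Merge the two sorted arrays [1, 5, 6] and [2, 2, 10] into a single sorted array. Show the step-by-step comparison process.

Merging process:

Compare 1 vs 2: take 1 from left. Merged: [1]
Compare 5 vs 2: take 2 from right. Merged: [1, 2]
Compare 5 vs 2: take 2 from right. Merged: [1, 2, 2]
Compare 5 vs 10: take 5 from left. Merged: [1, 2, 2, 5]
Compare 6 vs 10: take 6 from left. Merged: [1, 2, 2, 5, 6]
Append remaining from right: [10]. Merged: [1, 2, 2, 5, 6, 10]

Final merged array: [1, 2, 2, 5, 6, 10]
Total comparisons: 5

The merged array is [1, 2, 2, 5, 6, 10], requiring 5 comparisons. The merge step runs in O(n) time where n is the total number of elements.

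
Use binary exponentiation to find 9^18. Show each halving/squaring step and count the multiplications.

Computing 9^18 by squaring (build up from 9^1; each line after the first costs one multiplication):

9^1 = 9
9^2 = (9^1)^2 = 9^2 = 81
9^4 = (9^2)^2 = 81^2 = 6561
9^8 = (9^4)^2 = 6561^2 = 43046721
9^9 = 9 * 9^8 = 9 * 43046721 = 387420489
9^18 = (9^9)^2 = 387420489^2 = 150094635296999121

Result: 150094635296999121
Multiplications needed: 5 (5 lines after 9^1)

9^18 = 150094635296999121. Using exponentiation by squaring, this requires 5 multiplications. The key idea: if the exponent is even, square the half-power; if odd, multiply by the base once.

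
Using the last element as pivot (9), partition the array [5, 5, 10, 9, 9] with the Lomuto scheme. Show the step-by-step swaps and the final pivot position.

Lomuto partition with pivot = 9:

Initial array: [5, 5, 10, 9, 9]

arr[0]=5 <= 9: swap with position 0, array becomes [5, 5, 10, 9, 9]
arr[1]=5 <= 9: swap with position 1, array becomes [5, 5, 10, 9, 9]
arr[2]=10 > 9: no swap
arr[3]=9 <= 9: swap with position 2, array becomes [5, 5, 9, 10, 9]

Place pivot at position 3: [5, 5, 9, 9, 10]
Pivot position: 3

After partitioning with pivot 9, the array becomes [5, 5, 9, 9, 10]. The pivot is placed at index 3. All elements to the left of the pivot are <= 9, and all elements to the right are > 9.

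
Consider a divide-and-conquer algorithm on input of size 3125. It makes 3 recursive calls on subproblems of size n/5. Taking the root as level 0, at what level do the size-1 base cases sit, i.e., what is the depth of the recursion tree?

For divide and conquer with division factor 5:

Problem sizes at each level:
Level 0: 3125
Level 1: 625
Level 2: 125
Level 3: 25
Level 4: 5
Level 5: 1

The root is level 0 and the size-1 base case is level 5 (the tree spans levels 0 through 5, i.e. 6 levels counting the root), so the depth is the number of divisions: log_5(3125) = 5

The recursion tree depth is log_5(3125) = 5. At each level, the problem size is divided by 5, so it takes 5 divisions to reduce to a base case of size 1. The algorithm makes 3 recursive calls at each level.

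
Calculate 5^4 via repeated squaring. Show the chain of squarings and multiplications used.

Computing 5^4 by squaring (build up from 5^1; each line after the first costs one multiplication):

5^1 = 5
5^2 = (5^1)^2 = 5^2 = 25
5^4 = (5^2)^2 = 25^2 = 625

Result: 625
Multiplications needed: 2 (2 lines after 5^1)

5^4 = 625. Using exponentiation by squaring, this requires 2 multiplications. The key idea: if the exponent is even, square the half-power; if odd, multiply by the base once.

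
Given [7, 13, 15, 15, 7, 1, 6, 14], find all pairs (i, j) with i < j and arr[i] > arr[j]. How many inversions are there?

Finding inversions in [7, 13, 15, 15, 7, 1, 6, 14]:

(0, 5): arr[0]=7 > arr[5]=1
(0, 6): arr[0]=7 > arr[6]=6
(1, 4): arr[1]=13 > arr[4]=7
(1, 5): arr[1]=13 > arr[5]=1
(1, 6): arr[1]=13 > arr[6]=6
(2, 4): arr[2]=15 > arr[4]=7
(2, 5): arr[2]=15 > arr[5]=1
(2, 6): arr[2]=15 > arr[6]=6
(2, 7): arr[2]=15 > arr[7]=14
(3, 4): arr[3]=15 > arr[4]=7
(3, 5): arr[3]=15 > arr[5]=1
(3, 6): arr[3]=15 > arr[6]=6
(3, 7): arr[3]=15 > arr[7]=14
(4, 5): arr[4]=7 > arr[5]=1
(4, 6): arr[4]=7 > arr[6]=6

Total inversions: 15

The array has 15 inversion(s): (0,5), (0,6), (1,4), (1,5), (1,6), (2,4), (2,5), (2,6), (2,7), (3,4), (3,5), (3,6), (3,7), (4,5), (4,6). Each pair (i,j) satisfies i < j and arr[i] > arr[j].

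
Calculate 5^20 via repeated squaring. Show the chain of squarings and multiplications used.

Computing 5^20 by squaring (build up from 5^1; each line after the first costs one multiplication):

5^1 = 5
5^2 = (5^1)^2 = 5^2 = 25
5^4 = (5^2)^2 = 25^2 = 625
5^5 = 5 * 5^4 = 5 * 625 = 3125
5^10 = (5^5)^2 = 3125^2 = 9765625
5^20 = (5^10)^2 = 9765625^2 = 95367431640625

Result: 95367431640625
Multiplications needed: 5 (5 lines after 5^1)

5^20 = 95367431640625. Using exponentiation by squaring, this requires 5 multiplications. The key idea: if the exponent is even, square the half-power; if odd, multiply by the base once.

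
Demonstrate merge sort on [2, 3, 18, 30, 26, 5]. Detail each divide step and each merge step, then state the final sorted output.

Merge sort trace:

Split: [2, 3, 18, 30, 26, 5] -> [2, 3, 18] and [30, 26, 5]
  Split: [2, 3, 18] -> [2] and [3, 18]
    Split: [3, 18] -> [3] and [18]
    Merge: [3] + [18] -> [3, 18]
  Merge: [2] + [3, 18] -> [2, 3, 18]
  Split: [30, 26, 5] -> [30] and [26, 5]
    Split: [26, 5] -> [26] and [5]
    Merge: [26] + [5] -> [5, 26]
  Merge: [30] + [5, 26] -> [5, 26, 30]
Merge: [2, 3, 18] + [5, 26, 30] -> [2, 3, 5, 18, 26, 30]

Final sorted array: [2, 3, 5, 18, 26, 30]

The merge sort proceeds by recursively splitting the array and merging sorted halves.
After all merges, the sorted array is [2, 3, 5, 18, 26, 30].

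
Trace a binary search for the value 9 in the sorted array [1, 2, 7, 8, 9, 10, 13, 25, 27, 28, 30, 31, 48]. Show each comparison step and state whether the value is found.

Binary search for 9 in [1, 2, 7, 8, 9, 10, 13, 25, 27, 28, 30, 31, 48]:

lo=0, hi=12, mid=6, arr[mid]=13 -> 13 > 9, search left half
lo=0, hi=5, mid=2, arr[mid]=7 -> 7 < 9, search right half
lo=3, hi=5, mid=4, arr[mid]=9 -> Found target at index 4!

Binary search finds 9 at index 4 after 3 comparisons. The search repeatedly halves the search space by comparing with the middle element.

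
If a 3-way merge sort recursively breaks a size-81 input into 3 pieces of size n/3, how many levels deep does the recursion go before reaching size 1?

For divide and conquer with division factor 3:

Problem sizes at each level:
Level 0: 81
Level 1: 27
Level 2: 9
Level 3: 3
Level 4: 1

The root is level 0 and the size-1 base case is level 4 (the tree spans levels 0 through 4, i.e. 5 levels counting the root), so the depth is the number of divisions: log_3(81) = 4

The recursion tree depth is log_3(81) = 4. At each level, the problem size is divided by 3, so it takes 4 divisions to reduce to a base case of size 1. The algorithm makes 3 recursive calls at each level.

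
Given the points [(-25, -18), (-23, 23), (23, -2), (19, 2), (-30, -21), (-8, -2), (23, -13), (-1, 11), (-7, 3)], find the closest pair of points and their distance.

Computing all pairwise distances among 9 points:

d((-25, -18), (-23, 23)) = 41.0488
d((-25, -18), (23, -2)) = 50.5964
d((-25, -18), (19, 2)) = 48.3322
d((-25, -18), (-30, -21)) = 5.831
d((-25, -18), (-8, -2)) = 23.3452
d((-25, -18), (23, -13)) = 48.2597
d((-25, -18), (-1, 11)) = 37.6431
d((-25, -18), (-7, 3)) = 27.6586
d((-23, 23), (23, -2)) = 52.3546
d((-23, 23), (19, 2)) = 46.9574
d((-23, 23), (-30, -21)) = 44.5533
d((-23, 23), (-8, -2)) = 29.1548
d((-23, 23), (23, -13)) = 58.4123
d((-23, 23), (-1, 11)) = 25.0599
d((-23, 23), (-7, 3)) = 25.6125
d((23, -2), (19, 2)) = 5.6569
d((23, -2), (-30, -21)) = 56.3028
d((23, -2), (-8, -2)) = 31.0
d((23, -2), (23, -13)) = 11.0
d((23, -2), (-1, 11)) = 27.2947
d((23, -2), (-7, 3)) = 30.4138
d((19, 2), (-30, -21)) = 54.1295
d((19, 2), (-8, -2)) = 27.2947
d((19, 2), (23, -13)) = 15.5242
d((19, 2), (-1, 11)) = 21.9317
d((19, 2), (-7, 3)) = 26.0192
d((-30, -21), (-8, -2)) = 29.0689
d((-30, -21), (23, -13)) = 53.6004
d((-30, -21), (-1, 11)) = 43.1856
d((-30, -21), (-7, 3)) = 33.2415
d((-8, -2), (23, -13)) = 32.8938
d((-8, -2), (-1, 11)) = 14.7648
d((-8, -2), (-7, 3)) = 5.099 <-- minimum
d((23, -13), (-1, 11)) = 33.9411
d((23, -13), (-7, 3)) = 34.0
d((-1, 11), (-7, 3)) = 10.0

Closest pair: (-8, -2) and (-7, 3) with distance 5.099

The closest pair is (-8, -2) and (-7, 3) with Euclidean distance 5.099. For 9 points, brute-force pairwise comparison is shown above. For large n, the divide-and-conquer algorithm (sort by x, recurse on halves, check the dividing strip) achieves O(n log n).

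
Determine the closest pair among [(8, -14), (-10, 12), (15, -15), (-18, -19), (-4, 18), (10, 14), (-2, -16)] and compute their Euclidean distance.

Computing all pairwise distances among 7 points:

d((8, -14), (-10, 12)) = 31.6228
d((8, -14), (15, -15)) = 7.0711 <-- minimum
d((8, -14), (-18, -19)) = 26.4764
d((8, -14), (-4, 18)) = 34.176
d((8, -14), (10, 14)) = 28.0713
d((8, -14), (-2, -16)) = 10.198
d((-10, 12), (15, -15)) = 36.7967
d((-10, 12), (-18, -19)) = 32.0156
d((-10, 12), (-4, 18)) = 8.4853
d((-10, 12), (10, 14)) = 20.0998
d((-10, 12), (-2, -16)) = 29.1204
d((15, -15), (-18, -19)) = 33.2415
d((15, -15), (-4, 18)) = 38.0789
d((15, -15), (10, 14)) = 29.4279
d((15, -15), (-2, -16)) = 17.0294
d((-18, -19), (-4, 18)) = 39.5601
d((-18, -19), (10, 14)) = 43.2782
d((-18, -19), (-2, -16)) = 16.2788
d((-4, 18), (10, 14)) = 14.5602
d((-4, 18), (-2, -16)) = 34.0588
d((10, 14), (-2, -16)) = 32.311

Closest pair: (8, -14) and (15, -15) with distance 7.0711

The closest pair is (8, -14) and (15, -15) with Euclidean distance 7.0711. For 7 points, brute-force pairwise comparison is shown above. For large n, the divide-and-conquer algorithm (sort by x, recurse on halves, check the dividing strip) achieves O(n log n).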